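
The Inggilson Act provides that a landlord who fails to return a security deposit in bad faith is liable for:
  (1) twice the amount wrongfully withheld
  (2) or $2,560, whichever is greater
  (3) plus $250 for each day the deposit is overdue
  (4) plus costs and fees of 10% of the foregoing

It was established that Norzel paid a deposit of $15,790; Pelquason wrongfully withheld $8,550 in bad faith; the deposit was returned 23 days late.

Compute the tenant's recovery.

Recovery: $25,135

Doubled: 2 × $8,550 = $17,100
Minimum $2,560: $17,100 meets the minimum, no increase.
Late-return penalty: 23 × $250 = $5,750
Damages plus late penalty: $17,100 + $5,750 = $22,850
Costs and fees: 10% of $22,850 = $2,285
Total recovery: $22,850 + $2,285 = $25,135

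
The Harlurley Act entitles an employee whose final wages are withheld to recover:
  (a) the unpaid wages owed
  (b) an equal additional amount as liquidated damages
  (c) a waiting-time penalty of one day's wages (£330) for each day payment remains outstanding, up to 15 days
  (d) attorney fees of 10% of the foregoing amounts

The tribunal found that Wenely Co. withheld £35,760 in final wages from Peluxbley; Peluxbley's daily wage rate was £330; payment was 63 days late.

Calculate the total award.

Total award: £84,117

Liquidated damages (equal amount): £35,760
Penalty days: min(63, 15) = 15
Waiting-time penalty: 15 × £330 = £4,950
Subtotal: £35,760 + £35,760 + £4,950 = £76,470
Attorney fees: 10% of £76,470 = £7,647
Total award: £76,470 + £7,647 = £84,117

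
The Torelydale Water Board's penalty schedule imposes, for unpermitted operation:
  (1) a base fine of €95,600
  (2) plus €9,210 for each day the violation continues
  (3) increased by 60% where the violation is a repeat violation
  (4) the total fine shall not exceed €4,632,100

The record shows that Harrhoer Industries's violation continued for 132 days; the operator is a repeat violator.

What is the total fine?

Per-day component: 132 × €9,210 = €1,215,720
Base plus per-day: €95,600 + €1,215,720 = €1,311,320
Enhancement: 60% of €1,311,320 = €786,792
Enhanced fine: €1,311,320 + €786,792 = €2,098,112
Cap at €4,632,100: €2,098,112 is within the cap, no reduction.

€2,098,112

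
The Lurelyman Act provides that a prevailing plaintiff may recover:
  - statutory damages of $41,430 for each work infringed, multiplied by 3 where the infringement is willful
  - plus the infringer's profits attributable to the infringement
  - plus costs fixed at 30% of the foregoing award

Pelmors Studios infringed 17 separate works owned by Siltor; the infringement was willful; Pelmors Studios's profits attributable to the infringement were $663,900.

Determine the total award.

Statutory damages: 17 × $41,430 = $704,310
Trebled: 3 × $704,310 = $2,112,930
Combined award: $2,112,930 + $663,900 = $2,776,830
Costs: 30% of $2,776,830 = $833,049
Award plus costs: $2,776,830 + $833,049 = $3,609,879

$3,609,879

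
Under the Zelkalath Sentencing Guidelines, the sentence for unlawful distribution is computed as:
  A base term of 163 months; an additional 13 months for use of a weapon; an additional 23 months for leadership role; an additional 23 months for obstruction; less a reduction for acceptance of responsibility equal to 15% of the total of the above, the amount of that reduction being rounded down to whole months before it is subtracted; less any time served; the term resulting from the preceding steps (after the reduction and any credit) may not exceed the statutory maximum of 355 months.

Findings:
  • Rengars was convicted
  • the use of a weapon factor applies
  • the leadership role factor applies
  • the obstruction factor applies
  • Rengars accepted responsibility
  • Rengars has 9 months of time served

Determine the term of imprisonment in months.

Sentence: 180 months

Use of a weapon enhancement: +13 months
Leadership role enhancement: +23 months
Obstruction enhancement: +23 months
Adjusted term: 163 months + 13 months + 23 months + 23 months = 222 months
Acceptance of responsibility reduction: 15% of 222 months = 33 months (rounded down)
After reduction: 222 − 33 = 189 months
Less time served: 189 months − 9 months = 180 months
Cap at 355 months: 180 months is within the cap, no reduction.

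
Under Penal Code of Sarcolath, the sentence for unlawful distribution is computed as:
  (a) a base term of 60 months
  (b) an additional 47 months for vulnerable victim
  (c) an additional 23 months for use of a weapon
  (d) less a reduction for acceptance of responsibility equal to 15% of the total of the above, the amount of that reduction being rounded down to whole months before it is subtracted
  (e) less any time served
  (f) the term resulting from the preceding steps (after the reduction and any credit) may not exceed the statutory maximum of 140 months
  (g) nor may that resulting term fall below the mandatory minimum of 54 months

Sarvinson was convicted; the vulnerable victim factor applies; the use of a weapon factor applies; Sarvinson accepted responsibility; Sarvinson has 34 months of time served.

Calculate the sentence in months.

77 months

Vulnerable victim enhancement: +47 months
Use of a weapon enhancement: +23 months
Adjusted term: 60 months + 47 months + 23 months = 130 months
Acceptance of responsibility reduction: 15% of 130 months = 19 months (rounded down)
After reduction: 130 − 19 = 111 months
Less time served: 111 months − 34 months = 77 months
Cap at 140 months: 77 months is within the cap, no reduction.
Minimum 54 months: 77 months meets the minimum, no increase.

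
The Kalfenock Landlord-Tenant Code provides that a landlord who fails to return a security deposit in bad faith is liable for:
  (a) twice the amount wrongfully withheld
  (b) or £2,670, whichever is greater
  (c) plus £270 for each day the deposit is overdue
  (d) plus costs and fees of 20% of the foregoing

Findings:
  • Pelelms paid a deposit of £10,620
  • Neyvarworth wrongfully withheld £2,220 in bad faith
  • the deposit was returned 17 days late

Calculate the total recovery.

Doubled: 2 × £2,220 = £4,440
Minimum £2,670: £4,440 meets the minimum, no increase.
Late-return penalty: 17 × £270 = £4,590
Damages plus late penalty: £4,440 + £4,590 = £9,030
Costs and fees: 20% of £9,030 = £1,806
Total recovery: £9,030 + £1,806 = £10,836

£10,836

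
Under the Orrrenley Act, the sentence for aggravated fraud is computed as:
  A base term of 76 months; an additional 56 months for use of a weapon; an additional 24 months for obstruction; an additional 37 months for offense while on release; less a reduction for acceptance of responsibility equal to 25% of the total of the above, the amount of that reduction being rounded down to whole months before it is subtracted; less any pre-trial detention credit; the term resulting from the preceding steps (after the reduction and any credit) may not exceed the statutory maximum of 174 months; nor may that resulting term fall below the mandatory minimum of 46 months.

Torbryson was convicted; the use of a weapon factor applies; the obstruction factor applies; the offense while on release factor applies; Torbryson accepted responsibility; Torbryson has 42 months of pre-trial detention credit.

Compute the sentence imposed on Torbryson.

Sentence: 103 months

Use of a weapon enhancement: +56 months
Obstruction enhancement: +24 months
Offense while on release enhancement: +37 months
Adjusted term: 76 months + 56 months + 24 months + 37 months = 193 months
Acceptance of responsibility reduction: 25% of 193 months = 48 months (rounded down)
After reduction: 193 − 48 = 145 months
Less pre-trial detention credit: 145 months − 42 months = 103 months
Cap at 174 months: 103 months is within the cap, no reduction.
Minimum 46 months: 103 months meets the minimum, no increase.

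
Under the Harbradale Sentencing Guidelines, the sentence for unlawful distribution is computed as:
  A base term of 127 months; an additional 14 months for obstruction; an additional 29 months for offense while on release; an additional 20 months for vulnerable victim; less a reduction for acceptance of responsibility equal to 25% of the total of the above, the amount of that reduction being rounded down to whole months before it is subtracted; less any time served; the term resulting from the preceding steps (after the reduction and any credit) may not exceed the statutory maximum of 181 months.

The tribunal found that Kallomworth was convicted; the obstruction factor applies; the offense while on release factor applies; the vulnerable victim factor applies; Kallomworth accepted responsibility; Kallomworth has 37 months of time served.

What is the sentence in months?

Obstruction enhancement: +14 months
Offense while on release enhancement: +29 months
Vulnerable victim enhancement: +20 months
Adjusted term: 127 months + 14 months + 29 months + 20 months = 190 months
Acceptance of responsibility reduction: 25% of 190 months = 47 months (rounded down)
After reduction: 190 − 47 = 143 months
Less time served: 143 months − 37 months = 106 months
Cap at 181 months: 106 months is within the cap, no reduction.

Sentence: 106 months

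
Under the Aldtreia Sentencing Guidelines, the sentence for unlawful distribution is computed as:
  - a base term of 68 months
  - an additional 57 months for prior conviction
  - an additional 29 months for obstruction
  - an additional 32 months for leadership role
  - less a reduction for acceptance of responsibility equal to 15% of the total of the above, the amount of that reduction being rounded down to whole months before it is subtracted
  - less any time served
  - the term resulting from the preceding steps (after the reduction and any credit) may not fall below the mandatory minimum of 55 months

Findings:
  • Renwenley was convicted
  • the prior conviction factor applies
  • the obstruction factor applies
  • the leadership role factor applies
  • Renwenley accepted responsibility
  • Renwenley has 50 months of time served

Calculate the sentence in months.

109 months

Prior conviction enhancement: +57 months
Obstruction enhancement: +29 months
Leadership role enhancement: +32 months
Adjusted term: 68 months + 57 months + 29 months + 32 months = 186 months
Acceptance of responsibility reduction: 15% of 186 months = 27 months (rounded down)
After reduction: 186 − 27 = 159 months
Less time served: 159 months − 50 months = 109 months
Minimum 55 months: 109 months meets the minimum, no increase.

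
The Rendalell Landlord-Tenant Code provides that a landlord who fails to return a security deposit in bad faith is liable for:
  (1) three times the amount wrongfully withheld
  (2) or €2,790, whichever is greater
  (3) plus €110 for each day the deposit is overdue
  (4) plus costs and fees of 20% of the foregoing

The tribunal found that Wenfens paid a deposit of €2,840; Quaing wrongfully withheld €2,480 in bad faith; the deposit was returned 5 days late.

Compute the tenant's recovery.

€9,588

Trebled: 3 × €2,480 = €7,440
Minimum €2,790: €7,440 meets the minimum, no increase.
Late-return penalty: 5 × €110 = €550
Damages plus late penalty: €7,440 + €550 = €7,990
Costs and fees: 20% of €7,990 = €1,598
Total recovery: €7,990 + €1,598 = €9,588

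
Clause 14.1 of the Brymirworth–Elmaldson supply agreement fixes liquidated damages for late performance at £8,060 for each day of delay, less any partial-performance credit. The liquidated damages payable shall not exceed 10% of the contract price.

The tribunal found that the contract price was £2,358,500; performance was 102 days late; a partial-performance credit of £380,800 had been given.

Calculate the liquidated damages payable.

£235,850

Per-day damages: 102 × £8,060 = £822,120
Less partial-performance credit: £822,120 − £380,800 = £441,320
Cap: 10% of £2,358,500 = £235,850
Cap at £235,850: £441,320 exceeds the cap → £235,850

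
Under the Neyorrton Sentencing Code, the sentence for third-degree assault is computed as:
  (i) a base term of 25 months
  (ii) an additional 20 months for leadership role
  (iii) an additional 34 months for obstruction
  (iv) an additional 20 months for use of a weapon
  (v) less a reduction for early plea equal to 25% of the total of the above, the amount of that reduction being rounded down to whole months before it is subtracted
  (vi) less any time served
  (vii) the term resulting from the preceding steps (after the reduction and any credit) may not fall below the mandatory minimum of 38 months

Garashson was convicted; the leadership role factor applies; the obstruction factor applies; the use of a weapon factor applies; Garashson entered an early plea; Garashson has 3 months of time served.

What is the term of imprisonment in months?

Sentence: 72 months

Leadership role enhancement: +20 months
Obstruction enhancement: +34 months
Use of a weapon enhancement: +20 months
Adjusted term: 25 months + 20 months + 34 months + 20 months = 99 months
Early plea reduction: 25% of 99 months = 24 months (rounded down)
After reduction: 99 − 24 = 75 months
Less time served: 75 months − 3 months = 72 months
Minimum 38 months: 72 months meets the minimum, no increase.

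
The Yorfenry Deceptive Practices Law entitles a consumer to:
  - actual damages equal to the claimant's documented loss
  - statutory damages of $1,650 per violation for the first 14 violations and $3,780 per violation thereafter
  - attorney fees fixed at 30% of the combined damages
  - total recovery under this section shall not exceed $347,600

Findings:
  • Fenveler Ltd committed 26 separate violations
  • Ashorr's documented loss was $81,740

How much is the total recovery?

$195,260

First 14 violations: 14 × $1,650 = $23,100
Remaining violations: (26 − 14) × $3,780 = $45,360
Statutory damages: $23,100 + $45,360 = $68,460
Combined damages: $81,740 + $68,460 = $150,200
Attorney fees: 30% of $150,200 = $45,060
Total before cap: $150,200 + $45,060 = $195,260
Cap at $347,600: $195,260 is within the cap, no reduction.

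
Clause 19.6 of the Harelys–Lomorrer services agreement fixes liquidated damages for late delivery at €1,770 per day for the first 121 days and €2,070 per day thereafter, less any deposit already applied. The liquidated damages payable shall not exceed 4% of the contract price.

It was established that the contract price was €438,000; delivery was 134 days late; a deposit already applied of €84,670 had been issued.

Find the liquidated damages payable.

First 121 days: 121 × €1,770 = €214,170
Remaining days: (134 − 121) × €2,070 = €26,910
Accrued per-day damages: €214,170 + €26,910 = €241,080
Less deposit already applied: €241,080 − €84,670 = €156,410
Cap: 4% of €438,000 = €17,520
Cap at €17,520: €156,410 exceeds the cap → €17,520

€17,520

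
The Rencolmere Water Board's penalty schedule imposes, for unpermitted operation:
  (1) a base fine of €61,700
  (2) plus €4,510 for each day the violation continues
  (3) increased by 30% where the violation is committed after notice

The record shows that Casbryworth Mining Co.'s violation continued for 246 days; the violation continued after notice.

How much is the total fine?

Per-day component: 246 × €4,510 = €1,109,460
Base plus per-day: €61,700 + €1,109,460 = €1,171,160
Enhancement: 30% of €1,171,160 = €351,348
Enhanced fine: €1,171,160 + €351,348 = €1,522,508

€1,522,508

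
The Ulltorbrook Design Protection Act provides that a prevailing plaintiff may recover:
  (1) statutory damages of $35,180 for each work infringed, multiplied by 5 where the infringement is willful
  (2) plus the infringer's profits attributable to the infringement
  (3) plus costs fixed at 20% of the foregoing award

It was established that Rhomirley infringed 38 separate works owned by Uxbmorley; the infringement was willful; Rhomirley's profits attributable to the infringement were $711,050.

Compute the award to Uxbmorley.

Statutory damages: 38 × $35,180 = $1,336,840
Multiplied by 5: 5 × $1,336,840 = $6,684,200
Combined award: $6,684,200 + $711,050 = $7,395,250
Costs: 20% of $7,395,250 = $1,479,050
Award plus costs: $7,395,250 + $1,479,050 = $8,874,300

$8,874,300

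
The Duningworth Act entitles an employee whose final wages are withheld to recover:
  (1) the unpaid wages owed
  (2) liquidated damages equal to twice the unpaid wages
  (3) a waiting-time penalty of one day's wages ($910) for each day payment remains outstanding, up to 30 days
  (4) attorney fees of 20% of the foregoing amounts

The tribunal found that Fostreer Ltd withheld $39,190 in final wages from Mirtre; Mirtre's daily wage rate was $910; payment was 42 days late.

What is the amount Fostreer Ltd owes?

$173,844

Doubled: 2 × $39,190 = $78,380
Penalty days: min(42, 30) = 30
Waiting-time penalty: 30 × $910 = $27,300
Subtotal: $39,190 + $78,380 + $27,300 = $144,870
Attorney fees: 20% of $144,870 = $28,974
Total award: $144,870 + $28,974 = $173,844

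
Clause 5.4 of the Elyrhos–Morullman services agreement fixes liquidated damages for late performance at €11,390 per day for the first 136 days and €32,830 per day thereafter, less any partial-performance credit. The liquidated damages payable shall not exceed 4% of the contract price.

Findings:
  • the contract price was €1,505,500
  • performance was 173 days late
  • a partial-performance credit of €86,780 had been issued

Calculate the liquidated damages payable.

€60,220

First 136 days: 136 × €11,390 = €1,549,040
Remaining days: (173 − 136) × €32,830 = €1,214,710
Accrued per-day damages: €1,549,040 + €1,214,710 = €2,763,750
Less partial-performance credit: €2,763,750 − €86,780 = €2,676,970
Cap: 4% of €1,505,500 = €60,220
Cap at €60,220: €2,676,970 exceeds the cap → €60,220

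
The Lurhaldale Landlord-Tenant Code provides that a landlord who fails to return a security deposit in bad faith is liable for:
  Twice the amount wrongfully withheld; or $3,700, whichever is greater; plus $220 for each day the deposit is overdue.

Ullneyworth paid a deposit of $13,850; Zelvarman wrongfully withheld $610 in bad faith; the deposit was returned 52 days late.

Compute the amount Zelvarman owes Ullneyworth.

Doubled: 2 × $610 = $1,220
Minimum $3,700: $1,220 is below the minimum → $3,700
Late-return penalty: 52 × $220 = $11,440
Damages plus late penalty: $3,700 + $11,440 = $15,140

$15,140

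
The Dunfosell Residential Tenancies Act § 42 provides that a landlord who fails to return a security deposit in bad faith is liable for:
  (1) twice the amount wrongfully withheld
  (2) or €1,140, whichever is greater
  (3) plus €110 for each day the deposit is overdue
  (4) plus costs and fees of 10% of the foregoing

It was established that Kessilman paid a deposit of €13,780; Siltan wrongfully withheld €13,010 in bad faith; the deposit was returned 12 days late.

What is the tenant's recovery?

€30,074

Doubled: 2 × €13,010 = €26,020
Minimum €1,140: €26,020 meets the minimum, no increase.
Late-return penalty: 12 × €110 = €1,320
Damages plus late penalty: €26,020 + €1,320 = €27,340
Costs and fees: 10% of €27,340 = €2,734
Total recovery: €27,340 + €2,734 = €30,074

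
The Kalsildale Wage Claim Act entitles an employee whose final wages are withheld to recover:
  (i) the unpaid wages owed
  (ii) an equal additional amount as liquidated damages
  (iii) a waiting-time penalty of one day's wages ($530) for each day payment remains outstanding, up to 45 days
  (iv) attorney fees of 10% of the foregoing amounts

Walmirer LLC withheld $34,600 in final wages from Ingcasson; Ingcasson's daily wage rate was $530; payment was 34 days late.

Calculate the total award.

Total award: $95,942

Liquidated damages (equal amount): $34,600
Penalty days: min(34, 45) = 34
Waiting-time penalty: 34 × $530 = $18,020
Subtotal: $34,600 + $34,600 + $18,020 = $87,220
Attorney fees: 10% of $87,220 = $8,722
Total award: $87,220 + $8,722 = $95,942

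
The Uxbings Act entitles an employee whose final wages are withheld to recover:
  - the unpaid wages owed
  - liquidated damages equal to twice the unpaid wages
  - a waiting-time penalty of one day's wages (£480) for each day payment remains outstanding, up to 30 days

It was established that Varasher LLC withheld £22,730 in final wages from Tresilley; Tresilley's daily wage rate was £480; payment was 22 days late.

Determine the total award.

Doubled: 2 × £22,730 = £45,460
Penalty days: min(22, 30) = 22
Waiting-time penalty: 22 × £480 = £10,560
Total award: £22,730 + £45,460 + £10,560 = £78,750

£78,750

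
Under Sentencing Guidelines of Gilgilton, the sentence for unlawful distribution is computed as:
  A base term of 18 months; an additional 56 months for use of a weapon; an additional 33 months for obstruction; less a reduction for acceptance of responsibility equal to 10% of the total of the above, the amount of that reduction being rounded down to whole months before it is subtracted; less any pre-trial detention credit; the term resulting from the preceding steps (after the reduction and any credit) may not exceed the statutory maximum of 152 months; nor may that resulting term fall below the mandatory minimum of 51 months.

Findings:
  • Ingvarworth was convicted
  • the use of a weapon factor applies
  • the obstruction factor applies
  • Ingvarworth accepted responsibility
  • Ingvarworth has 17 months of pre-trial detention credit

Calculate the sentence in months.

Use of a weapon enhancement: +56 months
Obstruction enhancement: +33 months
Adjusted term: 18 months + 56 months + 33 months = 107 months
Acceptance of responsibility reduction: 10% of 107 months = 10 months (rounded down)
After reduction: 107 − 10 = 97 months
Less pre-trial detention credit: 97 months − 17 months = 80 months
Cap at 152 months: 80 months is within the cap, no reduction.
Minimum 51 months: 80 months meets the minimum, no increase.

Sentence: 80 months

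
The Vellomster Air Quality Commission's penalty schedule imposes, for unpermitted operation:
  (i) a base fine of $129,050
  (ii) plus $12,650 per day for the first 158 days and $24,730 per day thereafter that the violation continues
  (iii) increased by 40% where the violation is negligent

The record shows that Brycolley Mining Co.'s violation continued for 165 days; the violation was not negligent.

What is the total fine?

$2,300,860

First 158 days: 158 × $12,650 = $1,998,700
Remaining days: (165 − 158) × $24,730 = $173,110
Per-day component: $1,998,700 + $173,110 = $2,171,810
Base plus per-day: $129,050 + $2,171,810 = $2,300,860
The violation was not negligent: no 40% increase.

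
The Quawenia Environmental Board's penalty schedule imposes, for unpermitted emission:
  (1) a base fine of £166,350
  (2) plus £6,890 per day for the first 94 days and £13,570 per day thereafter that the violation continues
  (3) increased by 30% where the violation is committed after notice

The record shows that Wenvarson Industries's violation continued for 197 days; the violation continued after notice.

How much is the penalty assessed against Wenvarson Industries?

First 94 days: 94 × £6,890 = £647,660
Remaining days: (197 − 94) × £13,570 = £1,397,710
Per-day component: £647,660 + £1,397,710 = £2,045,370
Base plus per-day: £166,350 + £2,045,370 = £2,211,720
Enhancement: 30% of £2,211,720 = £663,516
Enhanced fine: £2,211,720 + £663,516 = £2,875,236

£2,875,236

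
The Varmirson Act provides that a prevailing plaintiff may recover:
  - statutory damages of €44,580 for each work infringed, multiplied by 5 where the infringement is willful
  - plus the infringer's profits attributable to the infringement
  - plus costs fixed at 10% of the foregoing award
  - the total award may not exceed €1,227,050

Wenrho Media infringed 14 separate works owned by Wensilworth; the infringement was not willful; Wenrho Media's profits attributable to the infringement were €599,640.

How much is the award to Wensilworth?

Statutory damages: 14 × €44,580 = €624,120
Infringement not willful: no ×5 enhancement.
Combined award: €624,120 + €599,640 = €1,223,760
Costs: 10% of €1,223,760 = €122,376
Award plus costs: €1,223,760 + €122,376 = €1,346,136
Cap at €1,227,050: €1,346,136 exceeds the cap → €1,227,050

€1,227,050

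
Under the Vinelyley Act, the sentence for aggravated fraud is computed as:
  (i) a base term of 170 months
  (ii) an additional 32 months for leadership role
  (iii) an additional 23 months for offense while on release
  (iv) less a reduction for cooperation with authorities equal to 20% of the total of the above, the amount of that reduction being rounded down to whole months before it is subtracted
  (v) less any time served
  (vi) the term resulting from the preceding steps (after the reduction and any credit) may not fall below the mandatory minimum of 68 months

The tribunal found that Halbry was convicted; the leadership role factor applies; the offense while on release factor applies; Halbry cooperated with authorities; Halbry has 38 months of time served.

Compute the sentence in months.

Leadership role enhancement: +32 months
Offense while on release enhancement: +23 months
Adjusted term: 170 months + 32 months + 23 months = 225 months
Cooperation with authorities reduction: 20% of 225 months = 45 months (rounded down)
After reduction: 225 − 45 = 180 months
Less time served: 180 months − 38 months = 142 months
Minimum 68 months: 142 months meets the minimum, no increase.

Sentence: 142 months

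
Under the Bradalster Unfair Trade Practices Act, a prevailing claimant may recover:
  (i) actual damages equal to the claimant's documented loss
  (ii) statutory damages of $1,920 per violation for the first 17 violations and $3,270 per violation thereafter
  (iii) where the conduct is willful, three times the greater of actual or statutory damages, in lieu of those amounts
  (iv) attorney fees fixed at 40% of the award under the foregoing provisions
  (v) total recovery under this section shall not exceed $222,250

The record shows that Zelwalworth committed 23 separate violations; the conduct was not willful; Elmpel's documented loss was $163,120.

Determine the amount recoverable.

First 17 violations: 17 × $1,920 = $32,640
Remaining violations: (23 − 17) × $3,270 = $19,620
Statutory damages: $32,640 + $19,620 = $52,260
Conduct not willful: the in-lieu enhancement does not apply.
Actual plus statutory damages: $163,120 + $52,260 = $215,380
Attorney fees: 40% of $215,380 = $86,152
Total before cap: $215,380 + $86,152 = $301,532
Cap at $222,250: $301,532 exceeds the cap → $222,250

$222,250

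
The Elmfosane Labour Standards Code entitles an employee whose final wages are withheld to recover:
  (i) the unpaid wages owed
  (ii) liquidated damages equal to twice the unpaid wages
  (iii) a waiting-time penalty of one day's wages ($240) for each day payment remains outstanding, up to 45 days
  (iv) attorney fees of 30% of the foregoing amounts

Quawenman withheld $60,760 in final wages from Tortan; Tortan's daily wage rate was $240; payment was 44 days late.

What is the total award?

$250,692

Doubled: 2 × $60,760 = $121,520
Penalty days: min(44, 45) = 44
Waiting-time penalty: 44 × $240 = $10,560
Subtotal: $60,760 + $121,520 + $10,560 = $192,840
Attorney fees: 30% of $192,840 = $57,852
Total award: $192,840 + $57,852 = $250,692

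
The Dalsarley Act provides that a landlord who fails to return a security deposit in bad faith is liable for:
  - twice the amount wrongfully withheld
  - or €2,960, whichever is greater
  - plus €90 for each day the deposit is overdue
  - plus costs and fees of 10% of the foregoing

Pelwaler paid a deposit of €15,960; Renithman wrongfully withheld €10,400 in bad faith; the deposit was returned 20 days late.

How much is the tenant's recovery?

Doubled: 2 × €10,400 = €20,800
Minimum €2,960: €20,800 meets the minimum, no increase.
Late-return penalty: 20 × €90 = €1,800
Damages plus late penalty: €20,800 + €1,800 = €22,600
Costs and fees: 10% of €22,600 = €2,260
Total recovery: €22,600 + €2,260 = €24,860

€24,860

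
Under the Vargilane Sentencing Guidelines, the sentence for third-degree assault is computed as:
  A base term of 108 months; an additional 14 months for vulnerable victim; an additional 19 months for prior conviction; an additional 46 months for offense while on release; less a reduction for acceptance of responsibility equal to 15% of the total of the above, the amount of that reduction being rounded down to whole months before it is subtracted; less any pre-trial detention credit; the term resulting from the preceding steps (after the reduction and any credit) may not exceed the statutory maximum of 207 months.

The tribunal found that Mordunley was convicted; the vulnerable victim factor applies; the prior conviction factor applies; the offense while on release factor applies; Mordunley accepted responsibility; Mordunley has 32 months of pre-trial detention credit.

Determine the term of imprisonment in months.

127 months

Vulnerable victim enhancement: +14 months
Prior conviction enhancement: +19 months
Offense while on release enhancement: +46 months
Adjusted term: 108 months + 14 months + 19 months + 46 months = 187 months
Acceptance of responsibility reduction: 15% of 187 months = 28 months (rounded down)
After reduction: 187 − 28 = 159 months
Less pre-trial detention credit: 159 months − 32 months = 127 months
Cap at 207 months: 127 months is within the cap, no reduction.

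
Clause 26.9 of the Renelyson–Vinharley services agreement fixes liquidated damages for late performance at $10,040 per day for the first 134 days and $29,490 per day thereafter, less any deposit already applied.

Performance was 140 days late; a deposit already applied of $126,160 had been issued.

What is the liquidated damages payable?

First 134 days: 134 × $10,040 = $1,345,360
Remaining days: (140 − 134) × $29,490 = $176,940
Accrued per-day damages: $1,345,360 + $176,940 = $1,522,300
Less deposit already applied: $1,522,300 − $126,160 = $1,396,140

Liquidated damages: $1,396,140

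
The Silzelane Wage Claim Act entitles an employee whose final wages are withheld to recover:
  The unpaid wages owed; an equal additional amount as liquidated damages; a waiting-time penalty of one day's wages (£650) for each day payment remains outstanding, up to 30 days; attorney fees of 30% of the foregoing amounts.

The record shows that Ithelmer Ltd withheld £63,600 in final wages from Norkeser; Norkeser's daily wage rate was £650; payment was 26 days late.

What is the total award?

Liquidated damages (equal amount): £63,600
Penalty days: min(26, 30) = 26
Waiting-time penalty: 26 × £650 = £16,900
Subtotal: £63,600 + £63,600 + £16,900 = £144,100
Attorney fees: 30% of £144,100 = £43,230
Total award: £144,100 + £43,230 = £187,330

£187,330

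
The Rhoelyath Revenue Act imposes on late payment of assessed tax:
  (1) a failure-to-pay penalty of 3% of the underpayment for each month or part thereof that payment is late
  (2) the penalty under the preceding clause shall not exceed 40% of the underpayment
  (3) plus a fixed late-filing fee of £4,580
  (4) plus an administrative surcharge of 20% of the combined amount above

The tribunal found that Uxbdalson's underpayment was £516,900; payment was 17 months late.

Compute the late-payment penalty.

£253,608

Accrued rate: 3% × 17 = 51%, capped at 40% → 40%
Failure-to-pay penalty: 40% of £516,900 = £206,760
Penalty before surcharge: £206,760 + £4,580 = £211,340
Administrative surcharge: 20% of £211,340 = £42,268
Total penalty: £211,340 + £42,268 = £253,608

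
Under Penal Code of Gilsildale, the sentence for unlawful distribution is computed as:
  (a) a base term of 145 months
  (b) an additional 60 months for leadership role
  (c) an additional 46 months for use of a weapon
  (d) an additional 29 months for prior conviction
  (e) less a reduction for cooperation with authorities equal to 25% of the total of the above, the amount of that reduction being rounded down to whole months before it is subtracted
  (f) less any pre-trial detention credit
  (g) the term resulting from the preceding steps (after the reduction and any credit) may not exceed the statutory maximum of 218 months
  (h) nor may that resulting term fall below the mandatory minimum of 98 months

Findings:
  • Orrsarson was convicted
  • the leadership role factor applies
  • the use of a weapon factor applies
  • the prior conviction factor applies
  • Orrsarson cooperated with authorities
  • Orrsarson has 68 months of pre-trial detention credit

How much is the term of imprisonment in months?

Sentence: 142 months

Leadership role enhancement: +60 months
Use of a weapon enhancement: +46 months
Prior conviction enhancement: +29 months
Adjusted term: 145 months + 60 months + 46 months + 29 months = 280 months
Cooperation with authorities reduction: 25% of 280 months = 70 months (rounded down)
After reduction: 280 − 70 = 210 months
Less pre-trial detention credit: 210 months − 68 months = 142 months
Cap at 218 months: 142 months is within the cap, no reduction.
Minimum 98 months: 142 months meets the minimum, no increase.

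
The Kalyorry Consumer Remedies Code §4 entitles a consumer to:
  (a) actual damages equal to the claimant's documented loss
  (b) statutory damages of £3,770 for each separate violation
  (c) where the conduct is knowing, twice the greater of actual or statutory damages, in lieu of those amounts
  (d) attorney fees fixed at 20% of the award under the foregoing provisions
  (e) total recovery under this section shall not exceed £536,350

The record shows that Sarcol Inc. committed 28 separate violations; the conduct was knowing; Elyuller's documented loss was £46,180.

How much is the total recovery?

£253,344

Statutory damages: 28 × £3,770 = £105,560
Greater of actual damages (£46,180) or statutory damages (£105,560): £105,560
Doubled: 2 × £105,560 = £211,120
Attorney fees: 20% of £211,120 = £42,224
Total before cap: £211,120 + £42,224 = £253,344
Cap at £536,350: £253,344 is within the cap, no reduction.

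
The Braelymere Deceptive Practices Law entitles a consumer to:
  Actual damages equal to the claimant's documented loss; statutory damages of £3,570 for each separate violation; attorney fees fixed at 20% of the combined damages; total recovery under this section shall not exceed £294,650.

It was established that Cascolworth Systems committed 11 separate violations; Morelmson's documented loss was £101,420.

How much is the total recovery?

Statutory damages: 11 × £3,570 = £39,270
Combined damages: £101,420 + £39,270 = £140,690
Attorney fees: 20% of £140,690 = £28,138
Total before cap: £140,690 + £28,138 = £168,828
Cap at £294,650: £168,828 is within the cap, no reduction.

Total recovery: £168,828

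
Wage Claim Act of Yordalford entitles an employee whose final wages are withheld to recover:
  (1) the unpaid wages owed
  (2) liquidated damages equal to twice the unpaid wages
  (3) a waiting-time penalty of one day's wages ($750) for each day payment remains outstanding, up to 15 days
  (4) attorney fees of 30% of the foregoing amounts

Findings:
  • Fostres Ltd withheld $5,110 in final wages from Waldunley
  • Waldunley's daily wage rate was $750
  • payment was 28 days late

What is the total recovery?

$34,554

Doubled: 2 × $5,110 = $10,220
Penalty days: min(28, 15) = 15
Waiting-time penalty: 15 × $750 = $11,250
Subtotal: $5,110 + $10,220 + $11,250 = $26,580
Attorney fees: 30% of $26,580 = $7,974
Total award: $26,580 + $7,974 = $34,554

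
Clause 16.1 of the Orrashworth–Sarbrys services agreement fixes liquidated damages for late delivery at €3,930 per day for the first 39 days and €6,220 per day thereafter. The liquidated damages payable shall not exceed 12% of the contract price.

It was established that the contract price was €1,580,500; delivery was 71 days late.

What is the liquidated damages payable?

First 39 days: 39 × €3,930 = €153,270
Remaining days: (71 − 39) × €6,220 = €199,040
Accrued per-day damages: €153,270 + €199,040 = €352,310
Cap: 12% of €1,580,500 = €189,660
Cap at €189,660: €352,310 exceeds the cap → €189,660

€189,660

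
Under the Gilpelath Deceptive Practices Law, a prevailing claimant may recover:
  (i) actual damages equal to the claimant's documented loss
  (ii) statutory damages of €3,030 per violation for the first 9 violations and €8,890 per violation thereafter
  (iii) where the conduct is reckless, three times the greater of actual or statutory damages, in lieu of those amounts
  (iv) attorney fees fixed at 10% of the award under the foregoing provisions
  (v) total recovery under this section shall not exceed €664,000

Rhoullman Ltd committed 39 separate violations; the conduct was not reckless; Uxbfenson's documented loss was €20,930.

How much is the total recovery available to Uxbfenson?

€346,390

First 9 violations: 9 × €3,030 = €27,270
Remaining violations: (39 − 9) × €8,890 = €266,700
Statutory damages: €27,270 + €266,700 = €293,970
Conduct not reckless: the in-lieu enhancement does not apply.
Actual plus statutory damages: €20,930 + €293,970 = €314,900
Attorney fees: 10% of €314,900 = €31,490
Total before cap: €314,900 + €31,490 = €346,390
Cap at €664,000: €346,390 is within the cap, no reduction.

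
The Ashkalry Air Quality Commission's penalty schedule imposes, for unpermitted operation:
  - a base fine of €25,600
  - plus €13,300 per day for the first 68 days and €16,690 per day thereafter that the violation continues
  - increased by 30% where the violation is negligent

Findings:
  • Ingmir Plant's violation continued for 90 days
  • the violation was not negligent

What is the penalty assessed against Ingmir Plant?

€1,297,180

First 68 days: 68 × €13,300 = €904,400
Remaining days: (90 − 68) × €16,690 = €367,180
Per-day component: €904,400 + €367,180 = €1,271,580
Base plus per-day: €25,600 + €1,271,580 = €1,297,180
The violation was not negligent: no 30% increase.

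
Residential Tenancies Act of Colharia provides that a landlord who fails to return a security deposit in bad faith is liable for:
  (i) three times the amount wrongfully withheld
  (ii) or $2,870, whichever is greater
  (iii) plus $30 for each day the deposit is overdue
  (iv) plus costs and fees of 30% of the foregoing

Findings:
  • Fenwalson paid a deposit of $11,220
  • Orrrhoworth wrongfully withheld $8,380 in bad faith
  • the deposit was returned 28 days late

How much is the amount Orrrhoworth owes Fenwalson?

$33,774

Trebled: 3 × $8,380 = $25,140
Minimum $2,870: $25,140 meets the minimum, no increase.
Late-return penalty: 28 × $30 = $840
Damages plus late penalty: $25,140 + $840 = $25,980
Costs and fees: 30% of $25,980 = $7,794
Total recovery: $25,980 + $7,794 = $33,774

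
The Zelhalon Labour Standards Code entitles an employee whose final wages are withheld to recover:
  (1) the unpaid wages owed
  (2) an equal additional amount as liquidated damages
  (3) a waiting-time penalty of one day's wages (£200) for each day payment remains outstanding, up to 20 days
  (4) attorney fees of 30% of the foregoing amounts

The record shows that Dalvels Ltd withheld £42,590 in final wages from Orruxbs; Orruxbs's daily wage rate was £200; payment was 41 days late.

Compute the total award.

£115,934

Liquidated damages (equal amount): £42,590
Penalty days: min(41, 20) = 20
Waiting-time penalty: 20 × £200 = £4,000
Subtotal: £42,590 + £42,590 + £4,000 = £89,180
Attorney fees: 30% of £89,180 = £26,754
Total award: £89,180 + £26,754 = £115,934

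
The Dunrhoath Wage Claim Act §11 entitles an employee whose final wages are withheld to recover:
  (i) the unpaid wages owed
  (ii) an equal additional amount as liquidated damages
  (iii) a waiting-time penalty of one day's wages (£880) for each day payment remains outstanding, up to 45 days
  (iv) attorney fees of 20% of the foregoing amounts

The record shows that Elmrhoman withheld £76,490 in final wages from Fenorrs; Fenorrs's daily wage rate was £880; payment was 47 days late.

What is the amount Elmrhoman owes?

£231,096

Liquidated damages (equal amount): £76,490
Penalty days: min(47, 45) = 45
Waiting-time penalty: 45 × £880 = £39,600
Subtotal: £76,490 + £76,490 + £39,600 = £192,580
Attorney fees: 20% of £192,580 = £38,516
Total award: £192,580 + £38,516 = £231,096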